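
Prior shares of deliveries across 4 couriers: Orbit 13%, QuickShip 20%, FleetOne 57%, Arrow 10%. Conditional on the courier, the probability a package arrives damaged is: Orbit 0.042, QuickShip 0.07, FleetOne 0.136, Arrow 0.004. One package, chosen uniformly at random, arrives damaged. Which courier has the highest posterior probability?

Unnormalized posteriors (prior × likelihood):
  Orbit: 0.13 × 0.042 = 0.00546
  QuickShip: 0.2 × 0.07 = 0.014
  FleetOne: 0.57 × 0.136 = 0.07752
  Arrow: 0.1 × 0.004 = 0.0004
Normalizing constant = 0.09738.
Largest term belongs to FleetOne, so FleetOne is most probable.

FleetOne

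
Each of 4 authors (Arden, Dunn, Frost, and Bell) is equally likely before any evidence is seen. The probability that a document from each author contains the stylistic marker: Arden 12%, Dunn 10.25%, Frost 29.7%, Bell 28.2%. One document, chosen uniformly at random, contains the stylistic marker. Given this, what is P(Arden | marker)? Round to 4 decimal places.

0.1497

With a uniform prior (1/4 each), posterior ∝ likelihood:
  Arden: 0.12
  Dunn: 0.1025
  Frost: 0.297
  Bell: 0.282
Sum = 0.8015.
P(Arden | evidence) = 0.12 / 0.8015 ≈ 0.1497.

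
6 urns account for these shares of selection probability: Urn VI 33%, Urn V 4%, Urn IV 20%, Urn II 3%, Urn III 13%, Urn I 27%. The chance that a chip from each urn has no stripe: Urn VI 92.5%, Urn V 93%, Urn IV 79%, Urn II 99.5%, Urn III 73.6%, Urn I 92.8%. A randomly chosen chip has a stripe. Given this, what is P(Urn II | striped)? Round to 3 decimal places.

0.001

Taking complements, P(striped | each) = Urn VI 0.075, Urn V 0.07, Urn IV 0.21, Urn II 0.005, Urn III 0.264, Urn I 0.072.
Unnormalized posteriors (prior × likelihood):
  Urn VI: 0.33 × 0.075 = 0.02475
  Urn V: 0.04 × 0.07 = 0.0028
  Urn IV: 0.2 × 0.21 = 0.042
  Urn II: 0.03 × 0.005 = 0.00015
  Urn III: 0.13 × 0.264 = 0.03432
  Urn I: 0.27 × 0.072 = 0.01944
Normalizing constant = 0.12346.
P(Urn II | evidence) = 0.00015 / 0.12346 ≈ 0.001.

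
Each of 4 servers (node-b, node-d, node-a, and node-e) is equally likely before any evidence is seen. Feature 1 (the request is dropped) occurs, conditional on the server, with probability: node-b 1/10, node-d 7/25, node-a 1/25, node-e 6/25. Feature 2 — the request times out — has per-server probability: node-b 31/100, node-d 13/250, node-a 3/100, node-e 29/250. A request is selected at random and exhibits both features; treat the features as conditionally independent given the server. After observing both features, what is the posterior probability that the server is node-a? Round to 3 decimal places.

With a uniform prior (1/4 each), posterior ∝ likelihood:
  node-b: 0.1 × 0.31 = 0.031
  node-d: 0.28 × 0.052 = 0.01456
  node-a: 0.04 × 0.03 = 0.0012
  node-e: 0.24 × 0.116 = 0.02784
Total = 0.0746.
P(node-a | evidence) = 0.0012 / 0.0746 ≈ 0.016.

0.016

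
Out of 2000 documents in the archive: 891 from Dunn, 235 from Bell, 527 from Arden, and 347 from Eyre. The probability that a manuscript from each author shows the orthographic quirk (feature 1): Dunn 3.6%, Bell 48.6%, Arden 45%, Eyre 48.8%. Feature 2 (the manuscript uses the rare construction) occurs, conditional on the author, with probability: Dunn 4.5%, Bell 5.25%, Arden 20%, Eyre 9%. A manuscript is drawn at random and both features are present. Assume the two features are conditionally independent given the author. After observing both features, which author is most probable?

Compute prior × likelihood for every hypothesis:
  Dunn: 0.4455 × 0.036 × 0.045 = 0.00072171
  Bell: 0.1175 × 0.486 × 0.0525 = 0.0029980125
  Arden: 0.2635 × 0.45 × 0.2 = 0.023715
  Eyre: 0.1735 × 0.488 × 0.09 = 0.00762012
Normalizing constant = 0.0350548425.
Largest term belongs to Arden, so Arden is most probable.

Arden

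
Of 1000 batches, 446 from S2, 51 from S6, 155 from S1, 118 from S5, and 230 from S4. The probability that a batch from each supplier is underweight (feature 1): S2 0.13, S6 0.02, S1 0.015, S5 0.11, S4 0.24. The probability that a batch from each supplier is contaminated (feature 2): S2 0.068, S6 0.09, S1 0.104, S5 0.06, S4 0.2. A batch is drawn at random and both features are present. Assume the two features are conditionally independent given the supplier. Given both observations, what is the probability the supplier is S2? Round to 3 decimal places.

Unnormalized posteriors (prior × likelihood):
  S2: 0.446 × 0.13 × 0.068 = 0.00394264
  S6: 0.051 × 0.02 × 0.09 = 0.0000918
  S1: 0.155 × 0.015 × 0.104 = 0.0002418
  S5: 0.118 × 0.11 × 0.06 = 0.0007788
  S4: 0.23 × 0.24 × 0.2 = 0.01104
Normalizing constant = 0.01609504.
P(S2 | evidence) = 0.00394264 / 0.01609504 ≈ 0.245.

0.245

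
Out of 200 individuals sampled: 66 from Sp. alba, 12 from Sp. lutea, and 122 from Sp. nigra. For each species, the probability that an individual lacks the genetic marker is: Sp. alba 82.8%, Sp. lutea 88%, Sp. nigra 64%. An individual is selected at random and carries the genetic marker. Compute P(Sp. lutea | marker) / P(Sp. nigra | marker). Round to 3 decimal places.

0.033

Taking complements, P(marker | each) = Sp. alba 0.172, Sp. lutea 0.12, Sp. nigra 0.36.
Prior × likelihood for each hypothesis:
  Sp. alba: 0.33 × 0.172 = 0.05676
  Sp. lutea: 0.06 × 0.12 = 0.0072
  Sp. nigra: 0.61 × 0.36 = 0.2196
Normalizing constant = 0.28356.
The ratio is 0.0072 / 0.2196 (the normalizer cancels) = 0.033.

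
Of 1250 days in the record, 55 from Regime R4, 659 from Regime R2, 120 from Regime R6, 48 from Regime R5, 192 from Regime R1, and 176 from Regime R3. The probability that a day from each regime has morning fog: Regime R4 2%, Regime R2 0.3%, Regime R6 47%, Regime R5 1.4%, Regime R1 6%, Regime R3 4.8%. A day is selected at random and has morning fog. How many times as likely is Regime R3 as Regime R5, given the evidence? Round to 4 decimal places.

12.5714

Unnormalized posteriors (prior × likelihood):
  Regime R4: 0.044 × 0.02 = 0.00088
  Regime R2: 0.5272 × 0.003 = 0.0015816
  Regime R6: 0.096 × 0.47 = 0.04512
  Regime R5: 0.0384 × 0.014 = 0.0005376
  Regime R1: 0.1536 × 0.06 = 0.009216
  Regime R3: 0.1408 × 0.048 = 0.0067584
Normalizing constant = 0.0640936.
The ratio is 0.0067584 / 0.0005376 (the normalizer cancels) = 12.5714.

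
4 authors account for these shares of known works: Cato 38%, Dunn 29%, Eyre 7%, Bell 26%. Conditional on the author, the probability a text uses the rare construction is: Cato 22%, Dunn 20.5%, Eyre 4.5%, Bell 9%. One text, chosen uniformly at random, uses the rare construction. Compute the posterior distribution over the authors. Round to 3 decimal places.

Compute prior × likelihood for every hypothesis:
  Cato: 0.38 × 0.22 = 0.0836
  Dunn: 0.29 × 0.205 = 0.05945
  Eyre: 0.07 × 0.045 = 0.00315
  Bell: 0.26 × 0.09 = 0.0234
Total = 0.1696.
P(Cato | rare-form) = 0.0836/0.1696 ≈ 0.493
P(Dunn | rare-form) = 0.05945/0.1696 ≈ 0.351
P(Eyre | rare-form) = 0.00315/0.1696 ≈ 0.019
P(Bell | rare-form) = 0.0234/0.1696 ≈ 0.138

Cato 0.493, Dunn 0.351, Eyre 0.019, Bell 0.138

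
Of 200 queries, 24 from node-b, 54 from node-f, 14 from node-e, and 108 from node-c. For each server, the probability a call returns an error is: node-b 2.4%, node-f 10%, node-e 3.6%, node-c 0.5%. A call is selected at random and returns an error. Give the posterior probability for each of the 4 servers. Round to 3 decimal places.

node-b 0.082, node-f 0.769, node-e 0.072, node-c 0.077

By Bayes' rule, posterior ∝ prior × likelihood:
  node-b: 0.12 × 0.024 = 0.00288
  node-f: 0.27 × 0.1 = 0.027
  node-e: 0.07 × 0.036 = 0.00252
  node-c: 0.54 × 0.005 = 0.0027
Normalizing constant = 0.0351.
P(node-b | error) = 0.00288/0.0351 ≈ 0.082
P(node-f | error) = 0.027/0.0351 ≈ 0.769
P(node-e | error) = 0.00252/0.0351 ≈ 0.072
P(node-c | error) = 0.0027/0.0351 ≈ 0.077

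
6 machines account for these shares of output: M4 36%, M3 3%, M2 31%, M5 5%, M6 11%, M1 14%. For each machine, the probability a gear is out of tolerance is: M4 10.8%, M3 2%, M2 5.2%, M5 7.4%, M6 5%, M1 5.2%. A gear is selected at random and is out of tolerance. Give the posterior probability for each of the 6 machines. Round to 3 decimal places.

Unnormalized posteriors (prior × likelihood):
  M4: 0.36 × 0.108 = 0.03888
  M3: 0.03 × 0.02 = 0.0006
  M2: 0.31 × 0.052 = 0.01612
  M5: 0.05 × 0.074 = 0.0037
  M6: 0.11 × 0.05 = 0.0055
  M1: 0.14 × 0.052 = 0.00728
Normalizing constant = 0.07208.
P(M4 | oversize) = 0.03888/0.07208 ≈ 0.539
P(M3 | oversize) = 0.0006/0.07208 ≈ 0.008
P(M2 | oversize) = 0.01612/0.07208 ≈ 0.224
P(M5 | oversize) = 0.0037/0.07208 ≈ 0.051
P(M6 | oversize) = 0.0055/0.07208 ≈ 0.076
P(M1 | oversize) = 0.00728/0.07208 ≈ 0.101

M4 0.539, M3 0.008, M2 0.224, M5 0.051, M6 0.076, M1 0.101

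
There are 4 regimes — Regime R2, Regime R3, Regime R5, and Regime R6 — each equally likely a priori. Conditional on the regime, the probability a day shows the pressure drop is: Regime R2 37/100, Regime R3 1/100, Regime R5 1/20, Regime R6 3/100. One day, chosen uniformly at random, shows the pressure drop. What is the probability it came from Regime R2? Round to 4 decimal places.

Since the prior is uniform, the posterior is proportional to the likelihood:
  Regime R2: 0.37
  Regime R3: 0.01
  Regime R5: 0.05
  Regime R6: 0.03
Normalizing constant = 0.46.
P(Regime R2 | evidence) = 0.37 / 0.46 ≈ 0.8043.

0.8043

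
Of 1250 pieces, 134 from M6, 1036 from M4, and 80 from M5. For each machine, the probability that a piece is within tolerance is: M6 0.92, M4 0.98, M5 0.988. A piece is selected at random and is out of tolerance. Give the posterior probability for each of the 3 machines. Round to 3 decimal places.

M6 0.331, M4 0.640, M5 0.030

Taking complements, P(oversize | each) = M6 0.08, M4 0.02, M5 0.012.
By Bayes' rule, posterior ∝ prior × likelihood:
  M6: 0.1072 × 0.08 = 0.008576
  M4: 0.8288 × 0.02 = 0.016576
  M5: 0.064 × 0.012 = 0.000768
Normalizing constant = 0.02592.
P(M6 | oversize) = 0.008576/0.02592 ≈ 0.331
P(M4 | oversize) = 0.016576/0.02592 ≈ 0.640
P(M5 | oversize) = 0.000768/0.02592 ≈ 0.030
(Check: 0.331+0.640+0.030 = 1.001.)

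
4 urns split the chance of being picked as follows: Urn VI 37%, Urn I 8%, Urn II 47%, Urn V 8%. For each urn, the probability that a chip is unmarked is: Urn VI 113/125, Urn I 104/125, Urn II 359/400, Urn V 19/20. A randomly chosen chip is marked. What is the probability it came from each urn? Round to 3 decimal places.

Urn VI 0.351, Urn I 0.133, Urn II 0.476, Urn V 0.040

Taking complements, P(marked | each) = Urn VI 0.096, Urn I 0.168, Urn II 0.1025, Urn V 0.05.
Prior × likelihood for each hypothesis:
  Urn VI: 0.37 × 0.096 = 0.03552
  Urn I: 0.08 × 0.168 = 0.01344
  Urn II: 0.47 × 0.1025 = 0.048175
  Urn V: 0.08 × 0.05 = 0.004
Normalizing constant = 0.101135.
P(Urn VI | marked) = 0.03552/0.101135 ≈ 0.351
P(Urn I | marked) = 0.01344/0.101135 ≈ 0.133
P(Urn II | marked) = 0.048175/0.101135 ≈ 0.476
P(Urn V | marked) = 0.004/0.101135 ≈ 0.040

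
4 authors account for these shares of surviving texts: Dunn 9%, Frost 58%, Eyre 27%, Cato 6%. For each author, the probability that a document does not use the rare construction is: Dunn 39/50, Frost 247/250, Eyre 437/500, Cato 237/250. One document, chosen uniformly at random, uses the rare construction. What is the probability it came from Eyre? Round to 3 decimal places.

0.532

Taking complements, P(rare-form | each) = Dunn 0.22, Frost 0.012, Eyre 0.126, Cato 0.052.
Compute prior × likelihood for every hypothesis:
  Dunn: 0.09 × 0.22 = 0.0198
  Frost: 0.58 × 0.012 = 0.00696
  Eyre: 0.27 × 0.126 = 0.03402
  Cato: 0.06 × 0.052 = 0.00312
Total = 0.0639.
P(Eyre | evidence) = 0.03402 / 0.0639 ≈ 0.532.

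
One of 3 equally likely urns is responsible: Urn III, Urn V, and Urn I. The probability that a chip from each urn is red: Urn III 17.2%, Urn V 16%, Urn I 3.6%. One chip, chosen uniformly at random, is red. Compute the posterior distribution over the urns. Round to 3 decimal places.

With a uniform prior (1/3 each), posterior ∝ likelihood:
  Urn III: 0.172
  Urn V: 0.16
  Urn I: 0.036
Sum = 0.368.
P(Urn III | red) = 0.172/0.368 ≈ 0.467
P(Urn V | red) = 0.16/0.368 ≈ 0.435
P(Urn I | red) = 0.036/0.368 ≈ 0.098
(Check: 0.467+0.435+0.098 = 1.000.)

Urn III 0.467, Urn V 0.435, Urn I 0.098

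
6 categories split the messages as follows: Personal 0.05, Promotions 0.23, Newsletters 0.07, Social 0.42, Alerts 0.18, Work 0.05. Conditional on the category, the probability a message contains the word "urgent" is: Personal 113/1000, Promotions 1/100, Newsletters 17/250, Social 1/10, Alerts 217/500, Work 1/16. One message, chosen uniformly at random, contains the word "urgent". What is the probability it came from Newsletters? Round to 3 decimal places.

0.035

Unnormalized posteriors (prior × likelihood):
  Personal: 0.05 × 0.113 = 0.00565
  Promotions: 0.23 × 0.01 = 0.0023
  Newsletters: 0.07 × 0.068 = 0.00476
  Social: 0.42 × 0.1 = 0.042
  Alerts: 0.18 × 0.434 = 0.07812
  Work: 0.05 × 0.0625 = 0.003125
Normalizing constant = 0.135955.
P(Newsletters | evidence) = 0.00476 / 0.135955 ≈ 0.035.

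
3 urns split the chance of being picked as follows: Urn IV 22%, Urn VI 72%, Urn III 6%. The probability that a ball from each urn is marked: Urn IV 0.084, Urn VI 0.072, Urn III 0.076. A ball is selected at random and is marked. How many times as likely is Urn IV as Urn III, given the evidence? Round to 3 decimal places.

4.053

Prior × likelihood for each hypothesis:
  Urn IV: 0.22 × 0.084 = 0.01848
  Urn VI: 0.72 × 0.072 = 0.05184
  Urn III: 0.06 × 0.076 = 0.00456
Total = 0.07488.
The ratio is 0.01848 / 0.00456 (the normalizer cancels) = 4.053.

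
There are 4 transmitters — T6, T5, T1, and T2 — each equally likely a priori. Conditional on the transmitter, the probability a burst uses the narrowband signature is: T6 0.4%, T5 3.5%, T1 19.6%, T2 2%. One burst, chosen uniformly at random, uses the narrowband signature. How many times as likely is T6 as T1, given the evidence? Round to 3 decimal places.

0.020

Since the prior is uniform, the posterior is proportional to the likelihood:
  T6: 0.004
  T5: 0.035
  T1: 0.196
  T2: 0.02
Sum = 0.255.
The ratio is 0.004 / 0.196 (the normalizer cancels) = 0.020.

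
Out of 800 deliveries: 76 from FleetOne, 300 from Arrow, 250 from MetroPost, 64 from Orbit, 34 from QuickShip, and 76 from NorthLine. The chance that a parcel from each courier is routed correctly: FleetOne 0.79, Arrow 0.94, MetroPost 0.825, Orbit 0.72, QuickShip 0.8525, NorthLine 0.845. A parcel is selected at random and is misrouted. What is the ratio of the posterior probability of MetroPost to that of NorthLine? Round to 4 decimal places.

3.7139

Taking complements, P(misrouted | each) = FleetOne 0.21, Arrow 0.06, MetroPost 0.175, Orbit 0.28, QuickShip 0.1475, NorthLine 0.155.
Unnormalized posteriors (prior × likelihood):
  FleetOne: 0.095 × 0.21 = 0.01995
  Arrow: 0.375 × 0.06 = 0.0225
  MetroPost: 0.3125 × 0.175 = 0.0546875
  Orbit: 0.08 × 0.28 = 0.0224
  QuickShip: 0.0425 × 0.1475 = 0.00626875
  NorthLine: 0.095 × 0.155 = 0.014725
Normalizing constant = 0.14053125.
The ratio is 0.0546875 / 0.014725 (the normalizer cancels) = 3.7139.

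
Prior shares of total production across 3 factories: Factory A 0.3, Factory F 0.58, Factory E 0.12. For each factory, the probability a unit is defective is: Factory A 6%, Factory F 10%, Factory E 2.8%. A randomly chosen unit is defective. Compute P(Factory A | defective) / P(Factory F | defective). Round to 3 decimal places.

0.310

Prior × likelihood for each hypothesis:
  Factory A: 0.3 × 0.06 = 0.018
  Factory F: 0.58 × 0.1 = 0.058
  Factory E: 0.12 × 0.028 = 0.00336
Normalizing constant = 0.07936.
The ratio is 0.018 / 0.058 (the normalizer cancels) = 0.310.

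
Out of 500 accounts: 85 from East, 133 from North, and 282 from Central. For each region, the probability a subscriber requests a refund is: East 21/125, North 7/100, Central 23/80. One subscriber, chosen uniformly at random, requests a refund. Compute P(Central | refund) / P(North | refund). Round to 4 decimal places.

8.7084

By Bayes' rule, posterior ∝ prior × likelihood:
  East: 0.17 × 0.168 = 0.02856
  North: 0.266 × 0.07 = 0.01862
  Central: 0.564 × 0.2875 = 0.16215
Total = 0.20933.
The ratio is 0.16215 / 0.01862 (the normalizer cancels) = 8.7084.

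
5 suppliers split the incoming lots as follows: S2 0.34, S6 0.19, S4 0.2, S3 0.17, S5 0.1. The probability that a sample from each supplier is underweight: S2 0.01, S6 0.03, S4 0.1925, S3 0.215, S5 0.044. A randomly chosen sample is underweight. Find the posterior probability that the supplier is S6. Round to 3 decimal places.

0.064

Prior × likelihood for each hypothesis:
  S2: 0.34 × 0.01 = 0.0034
  S6: 0.19 × 0.03 = 0.0057
  S4: 0.2 × 0.1925 = 0.0385
  S3: 0.17 × 0.215 = 0.03655
  S5: 0.1 × 0.044 = 0.0044
Normalizing constant = 0.08855.
P(S6 | evidence) = 0.0057 / 0.08855 ≈ 0.064.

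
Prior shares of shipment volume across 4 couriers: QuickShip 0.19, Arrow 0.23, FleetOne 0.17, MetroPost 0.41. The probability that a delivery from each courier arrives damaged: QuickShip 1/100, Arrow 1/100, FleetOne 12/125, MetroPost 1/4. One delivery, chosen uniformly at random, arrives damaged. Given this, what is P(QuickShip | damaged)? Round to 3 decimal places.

0.015

Unnormalized posteriors (prior × likelihood):
  QuickShip: 0.19 × 0.01 = 0.0019
  Arrow: 0.23 × 0.01 = 0.0023
  FleetOne: 0.17 × 0.096 = 0.01632
  MetroPost: 0.41 × 0.25 = 0.1025
Sum = 0.12302.
P(QuickShip | evidence) = 0.0019 / 0.12302 ≈ 0.015.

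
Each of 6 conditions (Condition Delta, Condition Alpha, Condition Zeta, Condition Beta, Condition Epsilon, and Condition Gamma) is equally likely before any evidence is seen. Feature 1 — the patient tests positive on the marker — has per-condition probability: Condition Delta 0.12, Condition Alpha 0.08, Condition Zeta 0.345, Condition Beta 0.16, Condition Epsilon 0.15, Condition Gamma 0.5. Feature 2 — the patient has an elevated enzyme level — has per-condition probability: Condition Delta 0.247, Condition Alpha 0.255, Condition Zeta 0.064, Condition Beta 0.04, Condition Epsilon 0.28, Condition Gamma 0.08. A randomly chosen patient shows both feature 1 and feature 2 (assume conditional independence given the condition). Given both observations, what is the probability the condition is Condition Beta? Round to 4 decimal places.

0.0399

With a uniform prior (1/6 each), posterior ∝ likelihood:
  Condition Delta: 0.12 × 0.247 = 0.02964
  Condition Alpha: 0.08 × 0.255 = 0.0204
  Condition Zeta: 0.345 × 0.064 = 0.02208
  Condition Beta: 0.16 × 0.04 = 0.0064
  Condition Epsilon: 0.15 × 0.28 = 0.042
  Condition Gamma: 0.5 × 0.08 = 0.04
Normalizing constant = 0.16052.
P(Condition Beta | evidence) = 0.0064 / 0.16052 ≈ 0.0399.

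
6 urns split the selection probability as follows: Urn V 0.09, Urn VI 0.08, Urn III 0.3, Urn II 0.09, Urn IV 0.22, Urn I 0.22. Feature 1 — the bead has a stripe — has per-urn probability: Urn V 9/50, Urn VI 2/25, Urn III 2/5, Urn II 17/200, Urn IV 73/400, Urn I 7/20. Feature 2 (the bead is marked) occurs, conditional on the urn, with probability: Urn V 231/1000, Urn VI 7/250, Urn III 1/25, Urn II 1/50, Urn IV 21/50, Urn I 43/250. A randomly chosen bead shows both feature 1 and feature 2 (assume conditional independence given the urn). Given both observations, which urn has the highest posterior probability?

Prior × likelihood for each hypothesis:
  Urn V: 0.09 × 0.18 × 0.231 = 0.0037422
  Urn VI: 0.08 × 0.08 × 0.028 = 0.0001792
  Urn III: 0.3 × 0.4 × 0.04 = 0.0048
  Urn II: 0.09 × 0.085 × 0.02 = 0.000153
  Urn IV: 0.22 × 0.1825 × 0.42 = 0.016863
  Urn I: 0.22 × 0.35 × 0.172 = 0.013244
Total = 0.0389814.
Largest term belongs to Urn IV, so Urn IV is most probable.

Urn IV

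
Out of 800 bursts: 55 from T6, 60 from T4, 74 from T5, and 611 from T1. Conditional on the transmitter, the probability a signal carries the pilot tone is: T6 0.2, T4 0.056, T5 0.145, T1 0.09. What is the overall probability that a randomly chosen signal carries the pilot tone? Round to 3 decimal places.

By Bayes' rule, posterior ∝ prior × likelihood:
  T6: 0.06875 × 0.2 = 0.01375
  T4: 0.075 × 0.056 = 0.0042
  T5: 0.0925 × 0.145 = 0.0134125
  T1: 0.76375 × 0.09 = 0.0687375
P(pilot) = 0.01375 + 0.0042 + 0.0134125 + 0.0687375 = 0.1001 → 0.100.

0.100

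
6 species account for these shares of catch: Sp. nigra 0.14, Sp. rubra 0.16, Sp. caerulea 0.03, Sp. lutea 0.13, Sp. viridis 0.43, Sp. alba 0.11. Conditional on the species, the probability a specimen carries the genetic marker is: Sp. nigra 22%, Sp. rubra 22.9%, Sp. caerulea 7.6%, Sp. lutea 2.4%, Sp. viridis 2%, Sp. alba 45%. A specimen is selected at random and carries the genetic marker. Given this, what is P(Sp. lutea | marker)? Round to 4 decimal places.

0.0238

By Bayes' rule, posterior ∝ prior × likelihood:
  Sp. nigra: 0.14 × 0.22 = 0.0308
  Sp. rubra: 0.16 × 0.229 = 0.03664
  Sp. caerulea: 0.03 × 0.076 = 0.00228
  Sp. lutea: 0.13 × 0.024 = 0.00312
  Sp. viridis: 0.43 × 0.02 = 0.0086
  Sp. alba: 0.11 × 0.45 = 0.0495
Normalizing constant = 0.13094.
P(Sp. lutea | evidence) = 0.00312 / 0.13094 ≈ 0.0238.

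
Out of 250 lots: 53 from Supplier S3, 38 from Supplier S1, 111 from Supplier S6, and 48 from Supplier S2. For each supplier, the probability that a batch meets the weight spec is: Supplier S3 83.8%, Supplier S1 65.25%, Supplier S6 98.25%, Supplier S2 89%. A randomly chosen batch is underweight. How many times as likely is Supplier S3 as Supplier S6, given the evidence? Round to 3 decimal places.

4.420

Taking complements, P(underweight | each) = Supplier S3 0.162, Supplier S1 0.3475, Supplier S6 0.0175, Supplier S2 0.11.
Compute prior × likelihood for every hypothesis:
  Supplier S3: 0.212 × 0.162 = 0.034344
  Supplier S1: 0.152 × 0.3475 = 0.05282
  Supplier S6: 0.444 × 0.0175 = 0.00777
  Supplier S2: 0.192 × 0.11 = 0.02112
Normalizing constant = 0.116054.
The ratio is 0.034344 / 0.00777 (the normalizer cancels) = 4.420.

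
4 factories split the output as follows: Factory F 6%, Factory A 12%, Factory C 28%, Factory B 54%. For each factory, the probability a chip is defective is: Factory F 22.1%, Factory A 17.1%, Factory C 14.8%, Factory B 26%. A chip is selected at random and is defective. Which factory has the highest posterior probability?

Factory B

Prior × likelihood for each hypothesis:
  Factory F: 0.06 × 0.221 = 0.01326
  Factory A: 0.12 × 0.171 = 0.02052
  Factory C: 0.28 × 0.148 = 0.04144
  Factory B: 0.54 × 0.26 = 0.1404
Sum = 0.21562.
Largest term belongs to Factory B, so Factory B is most probable.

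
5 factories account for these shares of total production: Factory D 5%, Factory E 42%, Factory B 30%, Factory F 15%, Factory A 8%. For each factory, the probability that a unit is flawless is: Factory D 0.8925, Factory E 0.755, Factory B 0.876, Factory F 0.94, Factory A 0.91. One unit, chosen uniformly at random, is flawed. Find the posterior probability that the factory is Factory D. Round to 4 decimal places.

Taking complements, P(flawed | each) = Factory D 0.1075, Factory E 0.245, Factory B 0.124, Factory F 0.06, Factory A 0.09.
Compute prior × likelihood for every hypothesis:
  Factory D: 0.05 × 0.1075 = 0.005375
  Factory E: 0.42 × 0.245 = 0.1029
  Factory B: 0.3 × 0.124 = 0.0372
  Factory F: 0.15 × 0.06 = 0.009
  Factory A: 0.08 × 0.09 = 0.0072
Normalizing constant = 0.161675.
P(Factory D | evidence) = 0.005375 / 0.161675 ≈ 0.0332.

0.0332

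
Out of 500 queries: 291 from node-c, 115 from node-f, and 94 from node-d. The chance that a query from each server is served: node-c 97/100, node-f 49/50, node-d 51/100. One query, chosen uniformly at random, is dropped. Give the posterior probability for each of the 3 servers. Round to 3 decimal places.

node-c 0.153, node-f 0.040, node-d 0.807

Taking complements, P(dropped | each) = node-c 0.03, node-f 0.02, node-d 0.49.
Unnormalized posteriors (prior × likelihood):
  node-c: 0.582 × 0.03 = 0.01746
  node-f: 0.23 × 0.02 = 0.0046
  node-d: 0.188 × 0.49 = 0.09212
Total = 0.11418.
P(node-c | dropped) = 0.01746/0.11418 ≈ 0.153
P(node-f | dropped) = 0.0046/0.11418 ≈ 0.040
P(node-d | dropped) = 0.09212/0.11418 ≈ 0.807
(Check: 0.153+0.040+0.807 = 1.000.)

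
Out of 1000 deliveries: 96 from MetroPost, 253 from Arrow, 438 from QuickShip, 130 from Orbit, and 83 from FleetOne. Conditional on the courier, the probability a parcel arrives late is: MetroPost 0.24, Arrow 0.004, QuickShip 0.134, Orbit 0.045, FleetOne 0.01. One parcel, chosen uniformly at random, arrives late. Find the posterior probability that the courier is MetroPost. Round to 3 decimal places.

0.258

Unnormalized posteriors (prior × likelihood):
  MetroPost: 0.096 × 0.24 = 0.02304
  Arrow: 0.253 × 0.004 = 0.001012
  QuickShip: 0.438 × 0.134 = 0.058692
  Orbit: 0.13 × 0.045 = 0.00585
  FleetOne: 0.083 × 0.01 = 0.00083
Normalizing constant = 0.089424.
P(MetroPost | evidence) = 0.02304 / 0.089424 ≈ 0.258.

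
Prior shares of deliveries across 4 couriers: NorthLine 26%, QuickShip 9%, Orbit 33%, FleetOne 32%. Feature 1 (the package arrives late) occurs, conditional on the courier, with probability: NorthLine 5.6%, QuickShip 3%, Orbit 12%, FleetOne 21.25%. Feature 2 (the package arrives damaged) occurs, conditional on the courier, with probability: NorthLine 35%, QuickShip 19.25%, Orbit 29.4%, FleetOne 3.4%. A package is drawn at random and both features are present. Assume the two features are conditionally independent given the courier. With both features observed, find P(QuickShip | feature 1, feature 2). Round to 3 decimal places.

0.027

Compute prior × likelihood for every hypothesis:
  NorthLine: 0.26 × 0.056 × 0.35 = 0.005096
  QuickShip: 0.09 × 0.03 × 0.1925 = 0.00051975
  Orbit: 0.33 × 0.12 × 0.294 = 0.0116424
  FleetOne: 0.32 × 0.2125 × 0.034 = 0.002312
Normalizing constant = 0.01957015.
P(QuickShip | evidence) = 0.00051975 / 0.01957015 ≈ 0.027.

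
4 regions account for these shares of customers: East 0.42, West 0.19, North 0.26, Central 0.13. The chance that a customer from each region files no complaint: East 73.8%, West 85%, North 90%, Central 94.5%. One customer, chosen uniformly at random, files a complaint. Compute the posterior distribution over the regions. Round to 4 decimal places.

Taking complements, P(complaint | each) = East 0.262, West 0.15, North 0.1, Central 0.055.
Prior × likelihood for each hypothesis:
  East: 0.42 × 0.262 = 0.11004
  West: 0.19 × 0.15 = 0.0285
  North: 0.26 × 0.1 = 0.026
  Central: 0.13 × 0.055 = 0.00715
Total = 0.17169.
P(East | complaint) = 0.11004/0.17169 ≈ 0.6409
P(West | complaint) = 0.0285/0.17169 ≈ 0.1660
P(North | complaint) = 0.026/0.17169 ≈ 0.1514
P(Central | complaint) = 0.00715/0.17169 ≈ 0.0416
(Check: 0.6409+0.1660+0.1514+0.0416 = 0.9999.)

East 0.6409, West 0.1660, North 0.1514, Central 0.0416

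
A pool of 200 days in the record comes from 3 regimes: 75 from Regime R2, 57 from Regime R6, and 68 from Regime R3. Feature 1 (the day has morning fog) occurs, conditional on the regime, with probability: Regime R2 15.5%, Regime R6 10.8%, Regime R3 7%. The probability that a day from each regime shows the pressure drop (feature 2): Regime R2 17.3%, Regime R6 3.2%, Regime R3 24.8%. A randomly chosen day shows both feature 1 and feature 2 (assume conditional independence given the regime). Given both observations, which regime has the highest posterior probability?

Regime R2

By Bayes' rule, posterior ∝ prior × likelihood:
  Regime R2: 0.375 × 0.155 × 0.173 = 0.010055625
  Regime R6: 0.285 × 0.108 × 0.032 = 0.00098496
  Regime R3: 0.34 × 0.07 × 0.248 = 0.0059024
Normalizing constant = 0.016942985.
Largest term belongs to Regime R2, so Regime R2 is most probable.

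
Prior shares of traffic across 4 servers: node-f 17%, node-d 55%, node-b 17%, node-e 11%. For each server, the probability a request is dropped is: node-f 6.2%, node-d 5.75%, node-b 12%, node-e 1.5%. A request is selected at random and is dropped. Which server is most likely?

Compute prior × likelihood for every hypothesis:
  node-f: 0.17 × 0.062 = 0.01054
  node-d: 0.55 × 0.0575 = 0.031625
  node-b: 0.17 × 0.12 = 0.0204
  node-e: 0.11 × 0.015 = 0.00165
Normalizing constant = 0.064215.
Largest term belongs to node-d, so node-d is most probable.

node-d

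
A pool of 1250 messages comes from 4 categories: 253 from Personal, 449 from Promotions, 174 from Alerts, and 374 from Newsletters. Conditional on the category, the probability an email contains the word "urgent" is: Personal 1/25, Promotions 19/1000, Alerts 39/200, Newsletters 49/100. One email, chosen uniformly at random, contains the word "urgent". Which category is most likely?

Newsletters

Prior × likelihood for each hypothesis:
  Personal: 0.2024 × 0.04 = 0.008096
  Promotions: 0.3592 × 0.019 = 0.0068248
  Alerts: 0.1392 × 0.195 = 0.027144
  Newsletters: 0.2992 × 0.49 = 0.146608
Sum = 0.1886728.
Largest term belongs to Newsletters, so Newsletters is most probable.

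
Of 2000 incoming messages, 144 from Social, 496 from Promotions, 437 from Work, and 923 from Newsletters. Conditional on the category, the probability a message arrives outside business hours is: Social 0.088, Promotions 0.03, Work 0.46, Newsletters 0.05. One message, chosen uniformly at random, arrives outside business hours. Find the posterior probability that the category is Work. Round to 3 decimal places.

0.732

Unnormalized posteriors (prior × likelihood):
  Social: 0.072 × 0.088 = 0.006336
  Promotions: 0.248 × 0.03 = 0.00744
  Work: 0.2185 × 0.46 = 0.10051
  Newsletters: 0.4615 × 0.05 = 0.023075
Total = 0.137361.
P(Work | evidence) = 0.10051 / 0.137361 ≈ 0.732.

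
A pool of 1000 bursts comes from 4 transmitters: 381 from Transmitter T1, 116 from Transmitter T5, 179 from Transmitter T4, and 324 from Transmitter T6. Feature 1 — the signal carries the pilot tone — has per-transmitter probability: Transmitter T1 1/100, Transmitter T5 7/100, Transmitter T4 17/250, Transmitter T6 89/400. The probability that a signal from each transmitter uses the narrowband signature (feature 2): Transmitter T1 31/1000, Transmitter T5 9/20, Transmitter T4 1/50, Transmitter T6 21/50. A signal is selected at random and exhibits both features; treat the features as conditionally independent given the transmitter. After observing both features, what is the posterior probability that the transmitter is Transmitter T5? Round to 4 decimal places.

0.1066

Compute prior × likelihood for every hypothesis:
  Transmitter T1: 0.381 × 0.01 × 0.031 = 0.00011811
  Transmitter T5: 0.116 × 0.07 × 0.45 = 0.003654
  Transmitter T4: 0.179 × 0.068 × 0.02 = 0.00024344
  Transmitter T6: 0.324 × 0.2225 × 0.42 = 0.0302778
Total = 0.03429335.
P(Transmitter T5 | evidence) = 0.003654 / 0.03429335 ≈ 0.1066.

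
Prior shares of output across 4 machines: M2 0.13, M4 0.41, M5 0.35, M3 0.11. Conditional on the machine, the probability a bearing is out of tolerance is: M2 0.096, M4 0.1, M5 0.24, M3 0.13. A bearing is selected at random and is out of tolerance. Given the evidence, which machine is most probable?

M5

Prior × likelihood for each hypothesis:
  M2: 0.13 × 0.096 = 0.01248
  M4: 0.41 × 0.1 = 0.041
  M5: 0.35 × 0.24 = 0.084
  M3: 0.11 × 0.13 = 0.0143
Normalizing constant = 0.15178.
Largest term belongs to M5, so M5 is most probable.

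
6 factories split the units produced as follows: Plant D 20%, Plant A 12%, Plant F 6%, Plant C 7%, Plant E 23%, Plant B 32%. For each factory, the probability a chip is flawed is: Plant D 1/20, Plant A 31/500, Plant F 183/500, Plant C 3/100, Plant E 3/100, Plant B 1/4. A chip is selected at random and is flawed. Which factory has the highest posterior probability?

By Bayes' rule, posterior ∝ prior × likelihood:
  Plant D: 0.2 × 0.05 = 0.01
  Plant A: 0.12 × 0.062 = 0.00744
  Plant F: 0.06 × 0.366 = 0.02196
  Plant C: 0.07 × 0.03 = 0.0021
  Plant E: 0.23 × 0.03 = 0.0069
  Plant B: 0.32 × 0.25 = 0.08
Total = 0.1284.
Largest term belongs to Plant B, so Plant B is most probable.

Plant B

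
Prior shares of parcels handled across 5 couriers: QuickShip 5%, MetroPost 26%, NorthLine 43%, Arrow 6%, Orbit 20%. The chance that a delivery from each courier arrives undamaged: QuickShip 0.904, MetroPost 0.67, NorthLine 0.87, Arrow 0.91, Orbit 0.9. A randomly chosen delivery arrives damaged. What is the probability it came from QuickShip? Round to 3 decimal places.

0.028

Taking complements, P(damaged | each) = QuickShip 0.096, MetroPost 0.33, NorthLine 0.13, Arrow 0.09, Orbit 0.1.
By Bayes' rule, posterior ∝ prior × likelihood:
  QuickShip: 0.05 × 0.096 = 0.0048
  MetroPost: 0.26 × 0.33 = 0.0858
  NorthLine: 0.43 × 0.13 = 0.0559
  Arrow: 0.06 × 0.09 = 0.0054
  Orbit: 0.2 × 0.1 = 0.02
Sum = 0.1719.
P(QuickShip | evidence) = 0.0048 / 0.1719 ≈ 0.028.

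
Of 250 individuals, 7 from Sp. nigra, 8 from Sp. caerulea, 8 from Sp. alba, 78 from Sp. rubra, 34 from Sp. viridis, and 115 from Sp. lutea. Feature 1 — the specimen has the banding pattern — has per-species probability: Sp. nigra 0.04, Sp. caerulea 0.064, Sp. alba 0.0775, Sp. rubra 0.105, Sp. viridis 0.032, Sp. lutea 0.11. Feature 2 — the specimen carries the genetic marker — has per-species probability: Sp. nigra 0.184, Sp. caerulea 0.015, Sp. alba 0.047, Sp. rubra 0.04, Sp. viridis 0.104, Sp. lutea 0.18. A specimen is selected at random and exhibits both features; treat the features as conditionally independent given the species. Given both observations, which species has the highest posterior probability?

By Bayes' rule, posterior ∝ prior × likelihood:
  Sp. nigra: 0.028 × 0.04 × 0.184 = 0.00020608
  Sp. caerulea: 0.032 × 0.064 × 0.015 = 0.00003072
  Sp. alba: 0.032 × 0.0775 × 0.047 = 0.00011656
  Sp. rubra: 0.312 × 0.105 × 0.04 = 0.0013104
  Sp. viridis: 0.136 × 0.032 × 0.104 = 0.000452608
  Sp. lutea: 0.46 × 0.11 × 0.18 = 0.009108
Total = 0.011224368.
Largest term belongs to Sp. lutea, so Sp. lutea is most probable.

Sp. lutea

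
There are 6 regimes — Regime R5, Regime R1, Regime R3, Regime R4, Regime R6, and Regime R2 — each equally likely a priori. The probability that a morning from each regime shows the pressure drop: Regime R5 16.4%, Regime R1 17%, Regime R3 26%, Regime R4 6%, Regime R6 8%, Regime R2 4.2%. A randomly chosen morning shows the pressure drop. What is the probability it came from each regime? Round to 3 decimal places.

Regime R5 0.211, Regime R1 0.219, Regime R3 0.335, Regime R4 0.077, Regime R6 0.103, Regime R2 0.054

With a uniform prior (1/6 each), posterior ∝ likelihood:
  Regime R5: 0.164
  Regime R1: 0.17
  Regime R3: 0.26
  Regime R4: 0.06
  Regime R6: 0.08
  Regime R2: 0.042
Total = 0.776.
P(Regime R5 | drop) = 0.164/0.776 ≈ 0.211
P(Regime R1 | drop) = 0.17/0.776 ≈ 0.219
P(Regime R3 | drop) = 0.26/0.776 ≈ 0.335
P(Regime R4 | drop) = 0.06/0.776 ≈ 0.077
P(Regime R6 | drop) = 0.08/0.776 ≈ 0.103
P(Regime R2 | drop) = 0.042/0.776 ≈ 0.054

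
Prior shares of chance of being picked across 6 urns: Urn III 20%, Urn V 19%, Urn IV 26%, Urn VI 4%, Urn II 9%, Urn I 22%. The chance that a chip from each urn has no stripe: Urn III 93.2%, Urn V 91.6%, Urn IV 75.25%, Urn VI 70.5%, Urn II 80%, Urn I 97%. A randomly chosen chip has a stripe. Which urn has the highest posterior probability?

Taking complements, P(striped | each) = Urn III 0.068, Urn V 0.084, Urn IV 0.2475, Urn VI 0.295, Urn II 0.2, Urn I 0.03.
Compute prior × likelihood for every hypothesis:
  Urn III: 0.2 × 0.068 = 0.0136
  Urn V: 0.19 × 0.084 = 0.01596
  Urn IV: 0.26 × 0.2475 = 0.06435
  Urn VI: 0.04 × 0.295 = 0.0118
  Urn II: 0.09 × 0.2 = 0.018
  Urn I: 0.22 × 0.03 = 0.0066
Normalizing constant = 0.13031.
Largest term belongs to Urn IV, so Urn IV is most probable.

Urn IV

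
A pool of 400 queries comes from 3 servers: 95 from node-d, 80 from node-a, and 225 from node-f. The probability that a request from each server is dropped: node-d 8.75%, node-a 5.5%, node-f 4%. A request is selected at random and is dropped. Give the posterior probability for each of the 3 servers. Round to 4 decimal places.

node-d 0.3828, node-a 0.2026, node-f 0.4145

Prior × likelihood for each hypothesis:
  node-d: 0.2375 × 0.0875 = 0.02078125
  node-a: 0.2 × 0.055 = 0.011
  node-f: 0.5625 × 0.04 = 0.0225
Sum = 0.05428125.
P(node-d | dropped) = 0.02078125/0.05428125 ≈ 0.3828
P(node-a | dropped) = 0.011/0.05428125 ≈ 0.2026
P(node-f | dropped) = 0.0225/0.05428125 ≈ 0.4145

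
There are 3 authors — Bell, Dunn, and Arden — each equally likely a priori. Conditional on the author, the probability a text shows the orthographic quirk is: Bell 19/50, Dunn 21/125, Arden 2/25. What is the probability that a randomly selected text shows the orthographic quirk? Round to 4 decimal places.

Since the prior is uniform, the posterior is proportional to the likelihood:
  Bell: 0.38
  Dunn: 0.168
  Arden: 0.08
P(quirk) = (1/3) × (0.38 + 0.168 + 0.08) = 0.628/3 ≈ 0.2093.

0.2093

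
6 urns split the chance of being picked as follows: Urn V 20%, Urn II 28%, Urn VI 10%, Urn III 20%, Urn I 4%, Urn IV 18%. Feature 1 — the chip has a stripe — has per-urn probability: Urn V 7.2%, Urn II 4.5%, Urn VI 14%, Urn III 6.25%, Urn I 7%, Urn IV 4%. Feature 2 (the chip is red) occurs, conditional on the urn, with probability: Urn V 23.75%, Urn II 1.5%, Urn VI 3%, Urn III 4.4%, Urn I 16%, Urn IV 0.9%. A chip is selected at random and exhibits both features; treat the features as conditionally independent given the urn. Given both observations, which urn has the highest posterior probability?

Urn V

Unnormalized posteriors (prior × likelihood):
  Urn V: 0.2 × 0.072 × 0.2375 = 0.00342
  Urn II: 0.28 × 0.045 × 0.015 = 0.000189
  Urn VI: 0.1 × 0.14 × 0.03 = 0.00042
  Urn III: 0.2 × 0.0625 × 0.044 = 0.00055
  Urn I: 0.04 × 0.07 × 0.16 = 0.000448
  Urn IV: 0.18 × 0.04 × 0.009 = 0.0000648
Sum = 0.0050918.
Largest term belongs to Urn V, so Urn V is most probable.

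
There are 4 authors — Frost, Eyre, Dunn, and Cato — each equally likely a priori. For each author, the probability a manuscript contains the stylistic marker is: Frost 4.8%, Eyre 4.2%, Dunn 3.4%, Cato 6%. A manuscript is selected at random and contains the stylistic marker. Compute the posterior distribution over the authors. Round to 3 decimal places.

Frost 0.261, Eyre 0.228, Dunn 0.185, Cato 0.326

Since the prior is uniform, the posterior is proportional to the likelihood:
  Frost: 0.048
  Eyre: 0.042
  Dunn: 0.034
  Cato: 0.06
Normalizing constant = 0.184.
P(Frost | marker) = 0.048/0.184 ≈ 0.261
P(Eyre | marker) = 0.042/0.184 ≈ 0.228
P(Dunn | marker) = 0.034/0.184 ≈ 0.185
P(Cato | marker) = 0.06/0.184 ≈ 0.326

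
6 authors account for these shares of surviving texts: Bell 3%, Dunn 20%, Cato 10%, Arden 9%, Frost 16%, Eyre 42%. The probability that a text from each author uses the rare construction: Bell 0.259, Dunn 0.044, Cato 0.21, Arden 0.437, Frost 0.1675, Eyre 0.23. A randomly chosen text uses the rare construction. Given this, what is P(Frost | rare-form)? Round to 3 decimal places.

0.134

By Bayes' rule, posterior ∝ prior × likelihood:
  Bell: 0.03 × 0.259 = 0.00777
  Dunn: 0.2 × 0.044 = 0.0088
  Cato: 0.1 × 0.21 = 0.021
  Arden: 0.09 × 0.437 = 0.03933
  Frost: 0.16 × 0.1675 = 0.0268
  Eyre: 0.42 × 0.23 = 0.0966
Total = 0.2003.
P(Frost | evidence) = 0.0268 / 0.2003 ≈ 0.134.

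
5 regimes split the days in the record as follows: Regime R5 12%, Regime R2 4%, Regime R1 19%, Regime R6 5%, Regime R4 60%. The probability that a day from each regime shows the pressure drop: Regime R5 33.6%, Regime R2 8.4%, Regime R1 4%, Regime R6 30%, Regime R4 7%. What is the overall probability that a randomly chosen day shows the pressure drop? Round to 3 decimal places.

0.108

By Bayes' rule, posterior ∝ prior × likelihood:
  Regime R5: 0.12 × 0.336 = 0.04032
  Regime R2: 0.04 × 0.084 = 0.00336
  Regime R1: 0.19 × 0.04 = 0.0076
  Regime R6: 0.05 × 0.3 = 0.015
  Regime R4: 0.6 × 0.07 = 0.042
P(drop) = 0.04032 + 0.00336 + 0.0076 + 0.015 + 0.042 = 0.10828 → 0.108.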